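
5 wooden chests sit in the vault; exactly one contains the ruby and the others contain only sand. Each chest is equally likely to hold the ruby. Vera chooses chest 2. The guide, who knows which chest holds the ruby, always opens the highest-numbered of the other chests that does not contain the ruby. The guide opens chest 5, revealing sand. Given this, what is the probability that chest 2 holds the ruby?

Consider each possible location of the ruby in turn.
If it is in any of chests 1, 2, 3, and 4 (prior 1/5 each): chest 5 is the highest-numbered option available, probability 1; weight (1/5)·1 = 1/5 each.
If it is in chest 5 (prior 1/5): the guide opened chest 5, so this case is ruled out; weight (1/5)·0 = 0.
The weights sum to 4/5.
So P(the ruby in chest 2 | the guide opened chest 5) = (1/5) / (4/5) = 1/4.

1/4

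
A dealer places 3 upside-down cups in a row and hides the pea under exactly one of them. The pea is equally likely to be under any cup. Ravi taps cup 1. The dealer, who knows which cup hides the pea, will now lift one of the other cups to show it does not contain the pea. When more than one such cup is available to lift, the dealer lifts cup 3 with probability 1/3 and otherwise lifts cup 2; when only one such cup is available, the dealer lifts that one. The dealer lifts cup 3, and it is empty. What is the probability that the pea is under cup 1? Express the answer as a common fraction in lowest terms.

Consider each possible location of the pea in turn.
If it is under cup 1 (prior 1/3): cup 3 is available, opened with probability 1/3; weight (1/3)·(1/3) = 1/9.
If it is under cup 2 (prior 1/3): only cup 3 is available, probability 1; weight (1/3)·1 = 1/3.
If it is under cup 3 (prior 1/3): the dealer opened cup 3, so this case is ruled out; weight (1/3)·0 = 0.
The weights sum to 4/9.
So P(the pea under cup 1 | the dealer opened cup 3) = (1/9) / (4/9) = 1/4.

1/4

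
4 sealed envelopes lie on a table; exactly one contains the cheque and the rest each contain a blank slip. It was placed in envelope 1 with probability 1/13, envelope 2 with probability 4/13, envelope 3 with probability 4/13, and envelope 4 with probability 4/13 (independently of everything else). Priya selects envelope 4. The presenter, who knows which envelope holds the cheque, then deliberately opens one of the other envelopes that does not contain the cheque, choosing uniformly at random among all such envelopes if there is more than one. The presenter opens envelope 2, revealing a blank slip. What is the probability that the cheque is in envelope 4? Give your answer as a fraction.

8/23

Apply Bayes' rule, conditioning on where the cheque actually is.
If it is in envelope 1 (prior 1/13): the presenter has 2 equally likely choices, so probability 1/2; weight (1/13)·(1/2) = 1/26.
If it is in envelope 2 (prior 4/13): the presenter opened envelope 2, so this case is ruled out; weight (4/13)·0 = 0.
If it is in envelope 3 (prior 4/13): the presenter has 2 equally likely choices, so probability 1/2; weight (4/13)·(1/2) = 2/13.
If it is in envelope 4 (prior 4/13): the presenter has 3 equally likely choices, so probability 1/3; weight (4/13)·(1/3) = 4/39.
The weights sum to 23/78.
So P(the cheque in envelope 4 | the presenter opened envelope 2) = (4/39) / (23/78) = 8/23.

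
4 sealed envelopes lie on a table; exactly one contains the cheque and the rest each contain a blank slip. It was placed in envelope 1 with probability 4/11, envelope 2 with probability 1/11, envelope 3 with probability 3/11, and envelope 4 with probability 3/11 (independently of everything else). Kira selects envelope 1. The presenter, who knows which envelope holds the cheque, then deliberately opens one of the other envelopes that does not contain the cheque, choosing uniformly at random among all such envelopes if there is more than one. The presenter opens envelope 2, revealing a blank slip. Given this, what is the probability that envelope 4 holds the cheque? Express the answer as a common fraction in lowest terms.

Apply Bayes' rule, conditioning on where the cheque actually is.
If it is in envelope 1 (prior 4/11): the presenter has 3 equally likely choices, so probability 1/3; weight (4/11)·(1/3) = 4/33.
If it is in envelope 2 (prior 1/11): the presenter opened envelope 2, so this case is ruled out; weight (1/11)·0 = 0.
If it is in either of envelopes 3 and 4 (prior 3/11 each): the presenter has 2 equally likely choices, so probability 1/2; weight (3/11)·(1/2) = 3/22 each.
The weights sum to 13/33.
So P(the cheque in envelope 4 | the presenter opened envelope 2) = (3/22) / (13/33) = 9/26.

9/26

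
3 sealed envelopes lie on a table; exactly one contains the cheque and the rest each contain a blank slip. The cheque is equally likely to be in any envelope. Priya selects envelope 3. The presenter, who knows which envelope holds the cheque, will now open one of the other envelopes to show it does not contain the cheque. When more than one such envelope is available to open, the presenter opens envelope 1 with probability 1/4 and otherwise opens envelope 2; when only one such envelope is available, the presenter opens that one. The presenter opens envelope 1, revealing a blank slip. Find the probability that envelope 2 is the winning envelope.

Consider each possible location of the cheque in turn.
If it is in envelope 1 (prior 1/3): the presenter opened envelope 1, so this case is ruled out; weight (1/3)·0 = 0.
If it is in envelope 2 (prior 1/3): only envelope 1 is available, probability 1; weight (1/3)·1 = 1/3.
If it is in envelope 3 (prior 1/3): envelope 1 is available, opened with probability 1/4; weight (1/3)·(1/4) = 1/12.
The weights sum to 5/12.
So P(the cheque in envelope 2 | the presenter opened envelope 1) = (1/3) / (5/12) = 4/5.

4/5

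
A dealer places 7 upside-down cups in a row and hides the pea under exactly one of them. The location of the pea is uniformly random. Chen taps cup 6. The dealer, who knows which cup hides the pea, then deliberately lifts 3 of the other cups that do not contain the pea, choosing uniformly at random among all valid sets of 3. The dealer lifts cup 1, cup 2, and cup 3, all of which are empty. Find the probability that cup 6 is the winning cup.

1/7

Condition on the true location of the pea.
If it is under any of cups 1, 2, and 3 (prior 1/7 each): that cup was opened and seen not to hold the prize — ruled out; weight (1/7)·0 = 0 each.
If it is under any of cups 4, 5, and 7 (prior 1/7 each): the dealer has 10 equally likely choices, so probability 1/10; weight (1/7)·(1/10) = 1/70 each.
If it is under cup 6 (prior 1/7): the dealer has 20 equally likely choices, so probability 1/20; weight (1/7)·(1/20) = 1/140.
The weights sum to 1/20.
So P(the pea under cup 6 | the dealer opened cup 1, cup 2, and cup 3) = (1/140) / (1/20) = 1/7.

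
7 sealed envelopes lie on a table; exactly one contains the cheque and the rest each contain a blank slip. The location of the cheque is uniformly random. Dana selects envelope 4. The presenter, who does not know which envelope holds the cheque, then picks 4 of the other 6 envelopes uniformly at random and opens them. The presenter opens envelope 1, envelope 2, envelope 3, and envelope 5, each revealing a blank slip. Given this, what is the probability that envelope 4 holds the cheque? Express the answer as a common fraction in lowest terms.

1/3

Because the presenter chose which envelopes to open without knowing where the cheque is, the choice is independent of the prize location. Learning that none of the 4 opened envelopes holds the cheque simply rules out those 4 locations and leaves the remaining 3 envelopes still equally likely by symmetry.
So P(the cheque in envelope 4) = 1/3.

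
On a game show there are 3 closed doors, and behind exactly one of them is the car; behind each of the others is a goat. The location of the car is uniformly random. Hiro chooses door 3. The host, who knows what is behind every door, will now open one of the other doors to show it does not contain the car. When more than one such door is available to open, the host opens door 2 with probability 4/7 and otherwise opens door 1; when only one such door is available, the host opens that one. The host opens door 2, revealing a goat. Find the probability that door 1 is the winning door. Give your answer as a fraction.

Condition on the true location of the car.
If it is behind door 1 (prior 1/3): only door 2 is available, probability 1; weight (1/3)·1 = 1/3.
If it is behind door 2 (prior 1/3): the host opened door 2, so this case is ruled out; weight (1/3)·0 = 0.
If it is behind door 3 (prior 1/3): door 2 is available, opened with probability 4/7; weight (1/3)·(4/7) = 4/21.
The weights sum to 11/21.
So P(the car behind door 1 | the host opened door 2) = (1/3) / (11/21) = 7/11.

7/11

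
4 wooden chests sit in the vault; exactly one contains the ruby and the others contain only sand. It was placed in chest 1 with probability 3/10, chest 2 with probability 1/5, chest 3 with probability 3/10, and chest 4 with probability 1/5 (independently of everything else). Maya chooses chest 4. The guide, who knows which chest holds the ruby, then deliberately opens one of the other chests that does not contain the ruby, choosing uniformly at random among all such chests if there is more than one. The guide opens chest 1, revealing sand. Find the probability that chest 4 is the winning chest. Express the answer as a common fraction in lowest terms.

Apply Bayes' rule, conditioning on where the ruby actually is.
If it is in chest 1 (prior 3/10): the guide opened chest 1, so this case is ruled out; weight (3/10)·0 = 0.
If it is in chest 2 (prior 1/5): the guide has 2 equally likely choices, so probability 1/2; weight (1/5)·(1/2) = 1/10.
If it is in chest 3 (prior 3/10): the guide has 2 equally likely choices, so probability 1/2; weight (3/10)·(1/2) = 3/20.
If it is in chest 4 (prior 1/5): the guide has 3 equally likely choices, so probability 1/3; weight (1/5)·(1/3) = 1/15.
The weights sum to 19/60.
So P(the ruby in chest 4 | the guide opened chest 1) = (1/15) / (19/60) = 4/19.

4/19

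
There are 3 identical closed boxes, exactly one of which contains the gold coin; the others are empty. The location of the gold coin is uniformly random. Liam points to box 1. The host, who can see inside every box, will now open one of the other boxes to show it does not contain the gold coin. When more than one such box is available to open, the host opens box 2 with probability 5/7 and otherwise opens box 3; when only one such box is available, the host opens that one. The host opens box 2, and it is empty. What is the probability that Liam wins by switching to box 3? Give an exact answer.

7/12

Consider each possible location of the gold coin in turn.
If it is in box 1 (prior 1/3): box 2 is available, opened with probability 5/7; weight (1/3)·(5/7) = 5/21.
If it is in box 2 (prior 1/3): the host opened box 2, so this case is ruled out; weight (1/3)·0 = 0.
If it is in box 3 (prior 1/3): only box 2 is available, probability 1; weight (1/3)·1 = 1/3.
The weights sum to 4/7.
So P(the gold coin in box 3 | the host opened box 2) = (1/3) / (4/7) = 7/12.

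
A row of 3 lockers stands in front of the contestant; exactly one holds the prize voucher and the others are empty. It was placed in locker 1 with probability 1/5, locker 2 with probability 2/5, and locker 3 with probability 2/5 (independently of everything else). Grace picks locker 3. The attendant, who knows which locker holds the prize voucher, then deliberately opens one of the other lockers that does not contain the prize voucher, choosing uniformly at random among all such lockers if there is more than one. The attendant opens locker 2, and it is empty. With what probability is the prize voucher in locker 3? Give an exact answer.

Apply Bayes' rule, conditioning on where the prize voucher actually is.
If it is in locker 1 (prior 1/5): the attendant has no choice, probability 1; weight (1/5)·1 = 1/5.
If it is in locker 2 (prior 2/5): the attendant opened locker 2, so this case is ruled out; weight (2/5)·0 = 0.
If it is in locker 3 (prior 2/5): the attendant has 2 equally likely choices, so probability 1/2; weight (2/5)·(1/2) = 1/5.
The weights sum to 2/5.
So P(the prize voucher in locker 3 | the attendant opened locker 2) = (1/5) / (2/5) = 1/2.

1/2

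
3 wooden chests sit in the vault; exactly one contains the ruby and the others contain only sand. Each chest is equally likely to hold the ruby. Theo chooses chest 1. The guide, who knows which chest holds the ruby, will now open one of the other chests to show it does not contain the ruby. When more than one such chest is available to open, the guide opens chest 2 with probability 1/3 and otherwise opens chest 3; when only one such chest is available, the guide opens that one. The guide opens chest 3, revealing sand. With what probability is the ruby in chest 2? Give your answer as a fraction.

3/5

Consider each possible location of the ruby in turn.
If it is in chest 1 (prior 1/3): chest 2 is available but not opened, probability 2/3; weight (1/3)·(2/3) = 2/9.
If it is in chest 2 (prior 1/3): only chest 3 is available, probability 1; weight (1/3)·1 = 1/3.
If it is in chest 3 (prior 1/3): the guide opened chest 3, so this case is ruled out; weight (1/3)·0 = 0.
The weights sum to 5/9.
So P(the ruby in chest 2 | the guide opened chest 3) = (1/3) / (5/9) = 3/5.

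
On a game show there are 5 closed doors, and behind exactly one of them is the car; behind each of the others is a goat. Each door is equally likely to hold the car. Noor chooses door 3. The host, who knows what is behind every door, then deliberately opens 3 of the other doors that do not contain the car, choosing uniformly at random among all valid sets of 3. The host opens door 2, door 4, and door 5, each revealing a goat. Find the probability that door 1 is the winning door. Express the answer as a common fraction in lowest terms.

Condition on the true location of the car.
If it is behind door 1 (prior 1/5): the host has no choice, probability 1; weight (1/5)·1 = 1/5.
If it is behind any of doors 2, 4, and 5 (prior 1/5 each): that door was opened and seen not to hold the prize — ruled out; weight (1/5)·0 = 0 each.
If it is behind door 3 (prior 1/5): the host has 4 equally likely choices, so probability 1/4; weight (1/5)·(1/4) = 1/20.
The weights sum to 1/4.
So P(the car behind door 1 | the host opened door 2, door 4, and door 5) = (1/5) / (1/4) = 4/5.

4/5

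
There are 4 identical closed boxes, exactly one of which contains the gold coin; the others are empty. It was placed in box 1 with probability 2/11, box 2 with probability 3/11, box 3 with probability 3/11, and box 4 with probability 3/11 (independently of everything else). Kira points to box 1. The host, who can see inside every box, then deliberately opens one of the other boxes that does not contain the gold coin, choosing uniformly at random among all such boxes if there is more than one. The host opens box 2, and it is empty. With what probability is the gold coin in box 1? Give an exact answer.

2/11

Condition on the true location of the gold coin.
If it is in box 1 (prior 2/11): the host has 3 equally likely choices, so probability 1/3; weight (2/11)·(1/3) = 2/33.
If it is in box 2 (prior 3/11): the host opened box 2, so this case is ruled out; weight (3/11)·0 = 0.
If it is in either of boxes 3 and 4 (prior 3/11 each): the host has 2 equally likely choices, so probability 1/2; weight (3/11)·(1/2) = 3/22 each.
The weights sum to 1/3.
So P(the gold coin in box 1 | the host opened box 2) = (2/33) / (1/3) = 2/11.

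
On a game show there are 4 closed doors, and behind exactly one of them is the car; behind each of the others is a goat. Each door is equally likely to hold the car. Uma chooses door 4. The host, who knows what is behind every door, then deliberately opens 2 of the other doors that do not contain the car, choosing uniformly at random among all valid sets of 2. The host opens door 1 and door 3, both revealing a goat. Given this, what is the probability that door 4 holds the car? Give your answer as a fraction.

Apply Bayes' rule, conditioning on where the car actually is.
If it is behind either of doors 1 and 3 (prior 1/4 each): that door was opened and seen not to hold the prize — ruled out; weight (1/4)·0 = 0 each.
If it is behind door 2 (prior 1/4): the host has no choice, probability 1; weight (1/4)·1 = 1/4.
If it is behind door 4 (prior 1/4): the host has 3 equally likely choices, so probability 1/3; weight (1/4)·(1/3) = 1/12.
The weights sum to 1/3.
So P(the car behind door 4 | the host opened door 1 and door 3) = (1/12) / (1/3) = 1/4.

1/4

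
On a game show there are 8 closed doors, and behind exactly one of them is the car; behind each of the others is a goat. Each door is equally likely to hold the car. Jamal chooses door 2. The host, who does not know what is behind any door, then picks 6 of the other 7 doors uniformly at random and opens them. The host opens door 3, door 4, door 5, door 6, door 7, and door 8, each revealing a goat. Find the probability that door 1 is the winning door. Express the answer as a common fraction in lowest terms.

Condition on the true location of the car.
If it is behind either of doors 1 and 2 (prior 1/8 each): the host picks exactly this set with probability 1/7 regardless, and none is the prize; weight (1/8)·(1/7) = 1/56 each.
If it is behind any of doors 3, 4, 5, 6, 7, and 8 (prior 1/8 each): that door was opened and seen not to hold the prize — ruled out; weight (1/8)·0 = 0 each.
The weights sum to 1/28.
So P(the car behind door 1 | the host opened door 3, door 4, door 5, door 6, door 7, and door 8) = (1/56) / (1/28) = 1/2.

1/2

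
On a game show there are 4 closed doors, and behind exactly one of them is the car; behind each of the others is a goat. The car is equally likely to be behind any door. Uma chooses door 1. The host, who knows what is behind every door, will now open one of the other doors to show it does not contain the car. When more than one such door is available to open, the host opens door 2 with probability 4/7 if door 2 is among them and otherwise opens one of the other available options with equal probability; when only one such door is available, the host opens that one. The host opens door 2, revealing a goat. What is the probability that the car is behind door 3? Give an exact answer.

Condition on the true location of the car.
If it is behind any of doors 1, 3, and 4 (prior 1/4 each): door 2 is available, opened with probability 4/7; weight (1/4)·(4/7) = 1/7 each.
If it is behind door 2 (prior 1/4): the host opened door 2, so this case is ruled out; weight (1/4)·0 = 0.
The weights sum to 3/7.
So P(the car behind door 3 | the host opened door 2) = (1/7) / (3/7) = 1/3.

1/3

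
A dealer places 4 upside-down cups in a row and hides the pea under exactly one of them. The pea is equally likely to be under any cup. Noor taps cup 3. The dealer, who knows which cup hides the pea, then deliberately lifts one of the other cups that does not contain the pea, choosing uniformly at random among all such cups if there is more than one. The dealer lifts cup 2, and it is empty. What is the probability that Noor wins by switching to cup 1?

Apply Bayes' rule, conditioning on where the pea actually is.
If it is under either of cups 1 and 4 (prior 1/4 each): the dealer has 2 equally likely choices, so probability 1/2; weight (1/4)·(1/2) = 1/8 each.
If it is under cup 2 (prior 1/4): the dealer opened cup 2, so this case is ruled out; weight (1/4)·0 = 0.
If it is under cup 3 (prior 1/4): the dealer has 3 equally likely choices, so probability 1/3; weight (1/4)·(1/3) = 1/12.
The weights sum to 1/3.
So P(the pea under cup 1 | the dealer opened cup 2) = (1/8) / (1/3) = 3/8.

3/8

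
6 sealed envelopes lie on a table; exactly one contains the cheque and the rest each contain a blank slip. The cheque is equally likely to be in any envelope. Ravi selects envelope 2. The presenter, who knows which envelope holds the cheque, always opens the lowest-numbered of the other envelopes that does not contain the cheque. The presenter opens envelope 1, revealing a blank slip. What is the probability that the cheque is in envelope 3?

Consider each possible location of the cheque in turn.
If it is in envelope 1 (prior 1/6): the presenter opened envelope 1, so this case is ruled out; weight (1/6)·0 = 0.
If it is in any of envelopes 2, 3, 4, 5, and 6 (prior 1/6 each): envelope 1 is the lowest-numbered option available, probability 1; weight (1/6)·1 = 1/6 each.
The weights sum to 5/6.
So P(the cheque in envelope 3 | the presenter opened envelope 1) = (1/6) / (5/6) = 1/5.

1/5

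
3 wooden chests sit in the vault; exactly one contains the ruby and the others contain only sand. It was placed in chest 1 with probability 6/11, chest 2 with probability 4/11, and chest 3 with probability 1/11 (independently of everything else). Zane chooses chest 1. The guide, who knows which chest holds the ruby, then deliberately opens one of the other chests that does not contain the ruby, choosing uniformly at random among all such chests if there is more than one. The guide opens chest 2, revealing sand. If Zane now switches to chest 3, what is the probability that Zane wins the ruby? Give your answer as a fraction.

1/4

Consider each possible location of the ruby in turn.
If it is in chest 1 (prior 6/11): the guide has 2 equally likely choices, so probability 1/2; weight (6/11)·(1/2) = 3/11.
If it is in chest 2 (prior 4/11): the guide opened chest 2, so this case is ruled out; weight (4/11)·0 = 0.
If it is in chest 3 (prior 1/11): the guide has no choice, probability 1; weight (1/11)·1 = 1/11.
The weights sum to 4/11.
So P(the ruby in chest 3 | the guide opened chest 2) = (1/11) / (4/11) = 1/4.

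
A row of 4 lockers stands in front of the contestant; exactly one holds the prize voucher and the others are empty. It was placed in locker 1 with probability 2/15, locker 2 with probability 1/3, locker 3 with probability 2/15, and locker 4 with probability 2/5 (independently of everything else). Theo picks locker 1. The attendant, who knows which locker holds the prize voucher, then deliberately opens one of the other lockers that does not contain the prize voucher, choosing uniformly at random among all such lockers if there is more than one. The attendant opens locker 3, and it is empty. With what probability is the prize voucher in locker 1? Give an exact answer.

4/37

Consider each possible location of the prize voucher in turn.
If it is in locker 1 (prior 2/15): the attendant has 3 equally likely choices, so probability 1/3; weight (2/15)·(1/3) = 2/45.
If it is in locker 2 (prior 1/3): the attendant has 2 equally likely choices, so probability 1/2; weight (1/3)·(1/2) = 1/6.
If it is in locker 3 (prior 2/15): the attendant opened locker 3, so this case is ruled out; weight (2/15)·0 = 0.
If it is in locker 4 (prior 2/5): the attendant has 2 equally likely choices, so probability 1/2; weight (2/5)·(1/2) = 1/5.
The weights sum to 37/90.
So P(the prize voucher in locker 1 | the attendant opened locker 3) = (2/45) / (37/90) = 4/37.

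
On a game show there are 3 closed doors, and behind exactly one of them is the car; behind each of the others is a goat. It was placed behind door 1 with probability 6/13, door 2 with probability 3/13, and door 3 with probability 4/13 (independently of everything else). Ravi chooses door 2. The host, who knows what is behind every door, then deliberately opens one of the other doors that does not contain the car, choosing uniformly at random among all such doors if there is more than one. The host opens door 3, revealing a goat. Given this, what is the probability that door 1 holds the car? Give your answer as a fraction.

4/5

Condition on the true location of the car.
If it is behind door 1 (prior 6/13): the host has no choice, probability 1; weight (6/13)·1 = 6/13.
If it is behind door 2 (prior 3/13): the host has 2 equally likely choices, so probability 1/2; weight (3/13)·(1/2) = 3/26.
If it is behind door 3 (prior 4/13): the host opened door 3, so this case is ruled out; weight (4/13)·0 = 0.
The weights sum to 15/26.
So P(the car behind door 1 | the host opened door 3) = (6/13) / (15/26) = 4/5.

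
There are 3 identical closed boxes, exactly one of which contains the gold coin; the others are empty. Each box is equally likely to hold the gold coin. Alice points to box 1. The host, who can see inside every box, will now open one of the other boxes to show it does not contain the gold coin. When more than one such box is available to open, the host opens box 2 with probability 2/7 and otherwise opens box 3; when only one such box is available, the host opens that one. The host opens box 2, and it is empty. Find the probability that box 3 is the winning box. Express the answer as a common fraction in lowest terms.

7/9

Condition on the true location of the gold coin.
If it is in box 1 (prior 1/3): box 2 is available, opened with probability 2/7; weight (1/3)·(2/7) = 2/21.
If it is in box 2 (prior 1/3): the host opened box 2, so this case is ruled out; weight (1/3)·0 = 0.
If it is in box 3 (prior 1/3): only box 2 is available, probability 1; weight (1/3)·1 = 1/3.
The weights sum to 3/7.
So P(the gold coin in box 3 | the host opened box 2) = (1/3) / (3/7) = 7/9.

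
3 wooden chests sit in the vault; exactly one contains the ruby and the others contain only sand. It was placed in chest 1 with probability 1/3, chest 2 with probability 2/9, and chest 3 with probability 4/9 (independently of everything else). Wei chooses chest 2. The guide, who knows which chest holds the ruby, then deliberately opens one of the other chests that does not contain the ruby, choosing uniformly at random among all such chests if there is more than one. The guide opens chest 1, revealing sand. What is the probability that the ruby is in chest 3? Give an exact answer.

Apply Bayes' rule, conditioning on where the ruby actually is.
If it is in chest 1 (prior 1/3): the guide opened chest 1, so this case is ruled out; weight (1/3)·0 = 0.
If it is in chest 2 (prior 2/9): the guide has 2 equally likely choices, so probability 1/2; weight (2/9)·(1/2) = 1/9.
If it is in chest 3 (prior 4/9): the guide has no choice, probability 1; weight (4/9)·1 = 4/9.
The weights sum to 5/9.
So P(the ruby in chest 3 | the guide opened chest 1) = (4/9) / (5/9) = 4/5.

4/5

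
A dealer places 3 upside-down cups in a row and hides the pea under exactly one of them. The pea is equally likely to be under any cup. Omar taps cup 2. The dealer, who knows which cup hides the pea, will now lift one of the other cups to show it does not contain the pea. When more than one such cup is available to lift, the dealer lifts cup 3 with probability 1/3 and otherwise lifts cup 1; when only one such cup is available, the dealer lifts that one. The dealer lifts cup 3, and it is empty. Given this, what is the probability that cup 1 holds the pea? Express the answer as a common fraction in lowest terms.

Consider each possible location of the pea in turn.
If it is under cup 1 (prior 1/3): only cup 3 is available, probability 1; weight (1/3)·1 = 1/3.
If it is under cup 2 (prior 1/3): cup 3 is available, opened with probability 1/3; weight (1/3)·(1/3) = 1/9.
If it is under cup 3 (prior 1/3): the dealer opened cup 3, so this case is ruled out; weight (1/3)·0 = 0.
The weights sum to 4/9.
So P(the pea under cup 1 | the dealer opened cup 3) = (1/3) / (4/9) = 3/4.

3/4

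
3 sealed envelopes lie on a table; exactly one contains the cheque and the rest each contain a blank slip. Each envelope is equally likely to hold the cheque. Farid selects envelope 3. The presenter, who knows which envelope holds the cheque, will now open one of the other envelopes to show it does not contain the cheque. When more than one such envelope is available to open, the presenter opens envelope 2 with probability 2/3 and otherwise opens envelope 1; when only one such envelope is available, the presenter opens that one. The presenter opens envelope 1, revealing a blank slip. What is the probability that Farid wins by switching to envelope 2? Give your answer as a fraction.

3/4

Apply Bayes' rule, conditioning on where the cheque actually is.
If it is in envelope 1 (prior 1/3): the presenter opened envelope 1, so this case is ruled out; weight (1/3)·0 = 0.
If it is in envelope 2 (prior 1/3): only envelope 1 is available, probability 1; weight (1/3)·1 = 1/3.
If it is in envelope 3 (prior 1/3): envelope 2 is available but not opened, probability 1/3; weight (1/3)·(1/3) = 1/9.
The weights sum to 4/9.
So P(the cheque in envelope 2 | the presenter opened envelope 1) = (1/3) / (4/9) = 3/4.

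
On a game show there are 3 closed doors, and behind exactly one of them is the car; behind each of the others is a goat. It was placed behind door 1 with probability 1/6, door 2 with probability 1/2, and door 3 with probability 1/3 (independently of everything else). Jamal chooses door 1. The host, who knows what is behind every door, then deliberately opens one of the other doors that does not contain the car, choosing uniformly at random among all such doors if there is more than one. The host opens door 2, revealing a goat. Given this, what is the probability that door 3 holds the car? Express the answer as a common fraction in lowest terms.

4/5

Consider each possible location of the car in turn.
If it is behind door 1 (prior 1/6): the host has 2 equally likely choices, so probability 1/2; weight (1/6)·(1/2) = 1/12.
If it is behind door 2 (prior 1/2): the host opened door 2, so this case is ruled out; weight (1/2)·0 = 0.
If it is behind door 3 (prior 1/3): the host has no choice, probability 1; weight (1/3)·1 = 1/3.
The weights sum to 5/12.
So P(the car behind door 3 | the host opened door 2) = (1/3) / (5/12) = 4/5.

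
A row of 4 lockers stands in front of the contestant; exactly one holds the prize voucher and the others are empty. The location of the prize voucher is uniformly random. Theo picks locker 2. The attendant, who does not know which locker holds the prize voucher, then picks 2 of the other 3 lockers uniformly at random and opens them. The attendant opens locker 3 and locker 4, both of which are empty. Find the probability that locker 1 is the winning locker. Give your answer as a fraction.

Condition on the true location of the prize voucher.
If it is in either of lockers 1 and 2 (prior 1/4 each): the attendant picks exactly this set with probability 1/3 regardless, and none is the prize; weight (1/4)·(1/3) = 1/12 each.
If it is in either of lockers 3 and 4 (prior 1/4 each): that locker was opened and seen not to hold the prize — ruled out; weight (1/4)·0 = 0 each.
The weights sum to 1/6.
So P(the prize voucher in locker 1 | the attendant opened locker 3 and locker 4) = (1/12) / (1/6) = 1/2.

1/2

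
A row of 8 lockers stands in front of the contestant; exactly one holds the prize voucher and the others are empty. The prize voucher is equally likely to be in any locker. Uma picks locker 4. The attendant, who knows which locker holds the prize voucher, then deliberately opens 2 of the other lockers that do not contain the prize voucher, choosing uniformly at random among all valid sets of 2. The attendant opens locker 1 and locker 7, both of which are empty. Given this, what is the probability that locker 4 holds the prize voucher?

1/8

Condition on the true location of the prize voucher.
If it is in either of lockers 1 and 7 (prior 1/8 each): that locker was opened and seen not to hold the prize — ruled out; weight (1/8)·0 = 0 each.
If it is in any of lockers 2, 3, 5, 6, and 8 (prior 1/8 each): the attendant has 15 equally likely choices, so probability 1/15; weight (1/8)·(1/15) = 1/120 each.
If it is in locker 4 (prior 1/8): the attendant has 21 equally likely choices, so probability 1/21; weight (1/8)·(1/21) = 1/168.
The weights sum to 1/21.
So P(the prize voucher in locker 4 | the attendant opened locker 1 and locker 7) = (1/168) / (1/21) = 1/8.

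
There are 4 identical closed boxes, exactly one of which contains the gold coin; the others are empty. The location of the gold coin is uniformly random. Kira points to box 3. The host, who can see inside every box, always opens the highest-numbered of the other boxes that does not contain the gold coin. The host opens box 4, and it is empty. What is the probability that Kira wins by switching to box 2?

1/3

Consider each possible location of the gold coin in turn.
If it is in any of boxes 1, 2, and 3 (prior 1/4 each): box 4 is the highest-numbered option available, probability 1; weight (1/4)·1 = 1/4 each.
If it is in box 4 (prior 1/4): the host opened box 4, so this case is ruled out; weight (1/4)·0 = 0.
The weights sum to 3/4.
So P(the gold coin in box 2 | the host opened box 4) = (1/4) / (3/4) = 1/3.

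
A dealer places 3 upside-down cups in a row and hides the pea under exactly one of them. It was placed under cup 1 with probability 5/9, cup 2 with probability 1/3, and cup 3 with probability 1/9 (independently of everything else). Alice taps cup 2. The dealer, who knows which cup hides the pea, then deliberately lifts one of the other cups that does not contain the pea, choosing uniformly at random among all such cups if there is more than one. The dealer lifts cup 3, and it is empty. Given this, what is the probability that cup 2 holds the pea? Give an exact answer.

3/13

Apply Bayes' rule, conditioning on where the pea actually is.
If it is under cup 1 (prior 5/9): the dealer has no choice, probability 1; weight (5/9)·1 = 5/9.
If it is under cup 2 (prior 1/3): the dealer has 2 equally likely choices, so probability 1/2; weight (1/3)·(1/2) = 1/6.
If it is under cup 3 (prior 1/9): the dealer opened cup 3, so this case is ruled out; weight (1/9)·0 = 0.
The weights sum to 13/18.
So P(the pea under cup 2 | the dealer opened cup 3) = (1/6) / (13/18) = 3/13.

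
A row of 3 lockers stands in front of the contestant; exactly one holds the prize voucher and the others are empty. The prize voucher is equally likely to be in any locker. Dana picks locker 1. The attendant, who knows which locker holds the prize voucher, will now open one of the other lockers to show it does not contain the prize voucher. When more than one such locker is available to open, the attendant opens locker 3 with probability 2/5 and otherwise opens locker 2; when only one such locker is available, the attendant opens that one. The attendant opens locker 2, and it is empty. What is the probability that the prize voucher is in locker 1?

3/8

Consider each possible location of the prize voucher in turn.
If it is in locker 1 (prior 1/3): locker 3 is available but not opened, probability 3/5; weight (1/3)·(3/5) = 1/5.
If it is in locker 2 (prior 1/3): the attendant opened locker 2, so this case is ruled out; weight (1/3)·0 = 0.
If it is in locker 3 (prior 1/3): only locker 2 is available, probability 1; weight (1/3)·1 = 1/3.
The weights sum to 8/15.
So P(the prize voucher in locker 1 | the attendant opened locker 2) = (1/5) / (8/15) = 3/8.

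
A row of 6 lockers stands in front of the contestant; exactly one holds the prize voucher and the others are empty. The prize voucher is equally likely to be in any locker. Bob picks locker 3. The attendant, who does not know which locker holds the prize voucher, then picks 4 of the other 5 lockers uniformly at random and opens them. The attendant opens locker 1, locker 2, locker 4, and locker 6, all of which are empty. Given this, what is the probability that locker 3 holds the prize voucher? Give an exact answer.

1/2

Consider each possible location of the prize voucher in turn.
If it is in any of lockers 1, 2, 4, and 6 (prior 1/6 each): that locker was opened and seen not to hold the prize — ruled out; weight (1/6)·0 = 0 each.
If it is in either of lockers 3 and 5 (prior 1/6 each): the attendant picks exactly this set with probability 1/5 regardless, and none is the prize; weight (1/6)·(1/5) = 1/30 each.
The weights sum to 1/15.
So P(the prize voucher in locker 3 | the attendant opened locker 1, locker 2, locker 4, and locker 6) = (1/30) / (1/15) = 1/2.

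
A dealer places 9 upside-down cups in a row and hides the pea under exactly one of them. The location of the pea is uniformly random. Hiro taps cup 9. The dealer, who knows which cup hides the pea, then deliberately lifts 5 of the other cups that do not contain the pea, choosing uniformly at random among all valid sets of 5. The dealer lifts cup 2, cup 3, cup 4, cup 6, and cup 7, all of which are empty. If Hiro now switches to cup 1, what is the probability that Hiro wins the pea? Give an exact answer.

8/27

Apply Bayes' rule, conditioning on where the pea actually is.
If it is under any of cups 1, 5, and 8 (prior 1/9 each): the dealer has 21 equally likely choices, so probability 1/21; weight (1/9)·(1/21) = 1/189 each.
If it is under any of cups 2, 3, 4, 6, and 7 (prior 1/9 each): that cup was opened and seen not to hold the prize — ruled out; weight (1/9)·0 = 0 each.
If it is under cup 9 (prior 1/9): the dealer has 56 equally likely choices, so probability 1/56; weight (1/9)·(1/56) = 1/504.
The weights sum to 1/56.
So P(the pea under cup 1 | the dealer opened cup 2, cup 3, cup 4, cup 6, and cup 7) = (1/189) / (1/56) = 8/27.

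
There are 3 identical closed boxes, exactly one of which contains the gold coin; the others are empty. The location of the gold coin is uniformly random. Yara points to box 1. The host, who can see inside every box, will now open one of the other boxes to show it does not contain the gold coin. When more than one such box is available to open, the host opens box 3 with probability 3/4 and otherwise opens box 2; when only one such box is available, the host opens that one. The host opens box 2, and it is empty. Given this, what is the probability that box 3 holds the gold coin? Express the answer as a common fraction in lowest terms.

Apply Bayes' rule, conditioning on where the gold coin actually is.
If it is in box 1 (prior 1/3): box 3 is available but not opened, probability 1/4; weight (1/3)·(1/4) = 1/12.
If it is in box 2 (prior 1/3): the host opened box 2, so this case is ruled out; weight (1/3)·0 = 0.
If it is in box 3 (prior 1/3): only box 2 is available, probability 1; weight (1/3)·1 = 1/3.
The weights sum to 5/12.
So P(the gold coin in box 3 | the host opened box 2) = (1/3) / (5/12) = 4/5.

4/5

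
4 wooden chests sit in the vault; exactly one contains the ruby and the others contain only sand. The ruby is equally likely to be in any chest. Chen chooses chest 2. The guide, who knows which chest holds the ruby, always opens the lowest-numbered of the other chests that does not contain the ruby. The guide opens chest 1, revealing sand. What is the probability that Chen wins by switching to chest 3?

1/3

Consider each possible location of the ruby in turn.
If it is in chest 1 (prior 1/4): the guide opened chest 1, so this case is ruled out; weight (1/4)·0 = 0.
If it is in any of chests 2, 3, and 4 (prior 1/4 each): chest 1 is the lowest-numbered option available, probability 1; weight (1/4)·1 = 1/4 each.
The weights sum to 3/4.
So P(the ruby in chest 3 | the guide opened chest 1) = (1/4) / (3/4) = 1/3.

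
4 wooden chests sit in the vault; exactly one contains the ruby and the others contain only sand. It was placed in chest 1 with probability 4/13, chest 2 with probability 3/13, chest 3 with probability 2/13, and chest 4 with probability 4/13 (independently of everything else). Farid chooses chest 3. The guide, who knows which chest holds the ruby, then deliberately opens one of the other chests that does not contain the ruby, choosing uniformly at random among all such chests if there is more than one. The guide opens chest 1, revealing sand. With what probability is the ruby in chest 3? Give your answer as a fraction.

4/25

Consider each possible location of the ruby in turn.
If it is in chest 1 (prior 4/13): the guide opened chest 1, so this case is ruled out; weight (4/13)·0 = 0.
If it is in chest 2 (prior 3/13): the guide has 2 equally likely choices, so probability 1/2; weight (3/13)·(1/2) = 3/26.
If it is in chest 3 (prior 2/13): the guide has 3 equally likely choices, so probability 1/3; weight (2/13)·(1/3) = 2/39.
If it is in chest 4 (prior 4/13): the guide has 2 equally likely choices, so probability 1/2; weight (4/13)·(1/2) = 2/13.
The weights sum to 25/78.
So P(the ruby in chest 3 | the guide opened chest 1) = (2/39) / (25/78) = 4/25.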